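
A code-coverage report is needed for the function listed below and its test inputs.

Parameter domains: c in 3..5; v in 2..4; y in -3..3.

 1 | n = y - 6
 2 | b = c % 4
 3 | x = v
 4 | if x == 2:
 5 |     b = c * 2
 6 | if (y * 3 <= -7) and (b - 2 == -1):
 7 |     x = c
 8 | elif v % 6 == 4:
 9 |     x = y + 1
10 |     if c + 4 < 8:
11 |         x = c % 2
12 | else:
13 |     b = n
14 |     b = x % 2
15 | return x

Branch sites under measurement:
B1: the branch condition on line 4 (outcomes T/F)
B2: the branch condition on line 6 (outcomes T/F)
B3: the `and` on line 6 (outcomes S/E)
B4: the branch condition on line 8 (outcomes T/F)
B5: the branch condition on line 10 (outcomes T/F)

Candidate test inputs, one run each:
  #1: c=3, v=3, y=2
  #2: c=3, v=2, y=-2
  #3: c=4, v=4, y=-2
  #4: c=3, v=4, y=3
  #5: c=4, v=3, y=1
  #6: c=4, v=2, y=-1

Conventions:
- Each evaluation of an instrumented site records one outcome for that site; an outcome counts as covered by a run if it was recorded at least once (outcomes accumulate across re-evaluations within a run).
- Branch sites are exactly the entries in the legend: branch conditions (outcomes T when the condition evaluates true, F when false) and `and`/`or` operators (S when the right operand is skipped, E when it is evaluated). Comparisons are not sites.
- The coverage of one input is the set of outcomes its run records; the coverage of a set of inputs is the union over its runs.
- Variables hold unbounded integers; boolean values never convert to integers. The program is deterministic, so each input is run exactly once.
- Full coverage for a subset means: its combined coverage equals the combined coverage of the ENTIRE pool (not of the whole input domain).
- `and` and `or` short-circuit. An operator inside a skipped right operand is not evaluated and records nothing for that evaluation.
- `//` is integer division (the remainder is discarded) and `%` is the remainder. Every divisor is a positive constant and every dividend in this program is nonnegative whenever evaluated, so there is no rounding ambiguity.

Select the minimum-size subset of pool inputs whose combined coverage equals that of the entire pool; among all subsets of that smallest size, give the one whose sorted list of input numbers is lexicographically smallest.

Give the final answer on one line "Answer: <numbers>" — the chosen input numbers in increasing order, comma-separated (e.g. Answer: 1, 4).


input #1, c=3, v=3, y=2: events B1->F, B3->S, B2->F, B4->F; outcomes B1=F, B2=F, B3=S, B4=F
input #2, c=3, v=2, y=-2: events B1->T, B3->S, B2->F, B4->F; outcomes B1=T, B2=F, B3=S, B4=F
input #3, c=4, v=4, y=-2: events B1->F, B3->S, B2->F, B4->T, B5->F; outcomes B1=F, B2=F, B3=S, B4=T, B5=F
input #4, c=3, v=4, y=3: events B1->F, B3->S, B2->F, B4->T, B5->T; outcomes B1=F, B2=F, B3=S, B4=T, B5=T
input #5, c=4, v=3, y=1: events B1->F, B3->S, B2->F, B4->F; outcomes B1=F, B2=F, B3=S, B4=F
input #6, c=4, v=2, y=-1: events B1->T, B3->S, B2->F, B4->F; outcomes B1=T, B2=F, B3=S, B4=F
together the pool reaches 8 outcomes: B1=T, B1=F, B2=F, B3=S, B4=T, B4=F, B5=T, B5=F
no size-1 subset reaches all 8 outcomes (best union: 5/8)
no size-2 subset reaches all 8 outcomes (best union: 7/8)
inputs {2, 3, 4} (size 3) cover everything; no size-3 subset with a lexicographically smaller index list covers all 8
Answer: 2, 3, 4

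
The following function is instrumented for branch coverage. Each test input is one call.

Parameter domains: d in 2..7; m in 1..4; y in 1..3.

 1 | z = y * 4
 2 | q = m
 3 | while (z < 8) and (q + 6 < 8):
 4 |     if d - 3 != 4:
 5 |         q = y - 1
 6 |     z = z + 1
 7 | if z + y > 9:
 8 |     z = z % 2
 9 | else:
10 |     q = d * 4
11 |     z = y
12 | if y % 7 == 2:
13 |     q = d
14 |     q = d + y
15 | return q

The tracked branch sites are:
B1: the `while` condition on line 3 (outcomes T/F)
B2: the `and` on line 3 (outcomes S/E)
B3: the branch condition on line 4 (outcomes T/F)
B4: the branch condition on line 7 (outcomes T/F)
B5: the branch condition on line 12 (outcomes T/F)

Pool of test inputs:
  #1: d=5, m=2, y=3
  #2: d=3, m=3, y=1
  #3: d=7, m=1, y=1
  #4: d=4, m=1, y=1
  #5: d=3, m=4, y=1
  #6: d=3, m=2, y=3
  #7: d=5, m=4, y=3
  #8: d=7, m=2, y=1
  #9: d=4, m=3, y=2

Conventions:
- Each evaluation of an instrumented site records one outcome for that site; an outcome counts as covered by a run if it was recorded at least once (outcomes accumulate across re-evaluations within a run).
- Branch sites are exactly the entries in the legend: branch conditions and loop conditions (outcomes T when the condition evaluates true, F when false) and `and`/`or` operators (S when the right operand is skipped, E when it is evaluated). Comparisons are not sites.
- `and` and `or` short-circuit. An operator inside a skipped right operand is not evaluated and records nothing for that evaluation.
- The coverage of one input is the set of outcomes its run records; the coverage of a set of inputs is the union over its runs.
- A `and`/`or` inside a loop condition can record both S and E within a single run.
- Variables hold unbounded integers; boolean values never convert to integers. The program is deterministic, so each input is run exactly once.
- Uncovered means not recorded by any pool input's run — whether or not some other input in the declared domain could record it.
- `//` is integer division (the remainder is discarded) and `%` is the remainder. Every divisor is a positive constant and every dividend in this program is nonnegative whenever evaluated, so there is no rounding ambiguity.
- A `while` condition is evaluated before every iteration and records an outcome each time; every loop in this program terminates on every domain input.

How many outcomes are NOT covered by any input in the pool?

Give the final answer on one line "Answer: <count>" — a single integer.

input #1, d=5, m=2, y=3: events B2->S, B1->F, B4->T, B5->F; outcomes B1=F, B2=S, B4=T, B5=F
input #2, d=3, m=3, y=1: events B2->E, B1->F, B4->F, B5->F; outcomes B1=F, B2=E, B4=F, B5=F
input #3, d=7, m=1, y=1: events B2->E, B1->T, B3->F, B2->E, B1->T, B3->F, B2->E, B1->T, B3->F, B2->E, B1->T, B3->F, B2->S, B1->F, ...; outcomes B1=T, B1=F, B2=S, B2=E, B3=F, B4=F, B5=F
input #4, d=4, m=1, y=1: events B2->E, B1->T, B3->T, B2->E, B1->T, B3->T, B2->E, B1->T, B3->T, B2->E, B1->T, B3->T, B2->S, B1->F, ...; outcomes B1=T, B1=F, B2=S, B2=E, B3=T, B4=F, B5=F
input #5, d=3, m=4, y=1: events B2->E, B1->F, B4->F, B5->F; outcomes B1=F, B2=E, B4=F, B5=F
input #6, d=3, m=2, y=3: events B2->S, B1->F, B4->T, B5->F; outcomes B1=F, B2=S, B4=T, B5=F
input #7, d=5, m=4, y=3: events B2->S, B1->F, B4->T, B5->F; outcomes B1=F, B2=S, B4=T, B5=F
input #8, d=7, m=2, y=1: events B2->E, B1->F, B4->F, B5->F; outcomes B1=F, B2=E, B4=F, B5=F
input #9, d=4, m=3, y=2: events B2->S, B1->F, B4->T, B5->T; outcomes B1=F, B2=S, B4=T, B5=T
union over the pool: B1=T, B1=F, B2=S, B2=E, B3=T, B3=F, B4=T, B4=F, B5=T, B5=F
uncovered (0 of 10): none

Answer: 0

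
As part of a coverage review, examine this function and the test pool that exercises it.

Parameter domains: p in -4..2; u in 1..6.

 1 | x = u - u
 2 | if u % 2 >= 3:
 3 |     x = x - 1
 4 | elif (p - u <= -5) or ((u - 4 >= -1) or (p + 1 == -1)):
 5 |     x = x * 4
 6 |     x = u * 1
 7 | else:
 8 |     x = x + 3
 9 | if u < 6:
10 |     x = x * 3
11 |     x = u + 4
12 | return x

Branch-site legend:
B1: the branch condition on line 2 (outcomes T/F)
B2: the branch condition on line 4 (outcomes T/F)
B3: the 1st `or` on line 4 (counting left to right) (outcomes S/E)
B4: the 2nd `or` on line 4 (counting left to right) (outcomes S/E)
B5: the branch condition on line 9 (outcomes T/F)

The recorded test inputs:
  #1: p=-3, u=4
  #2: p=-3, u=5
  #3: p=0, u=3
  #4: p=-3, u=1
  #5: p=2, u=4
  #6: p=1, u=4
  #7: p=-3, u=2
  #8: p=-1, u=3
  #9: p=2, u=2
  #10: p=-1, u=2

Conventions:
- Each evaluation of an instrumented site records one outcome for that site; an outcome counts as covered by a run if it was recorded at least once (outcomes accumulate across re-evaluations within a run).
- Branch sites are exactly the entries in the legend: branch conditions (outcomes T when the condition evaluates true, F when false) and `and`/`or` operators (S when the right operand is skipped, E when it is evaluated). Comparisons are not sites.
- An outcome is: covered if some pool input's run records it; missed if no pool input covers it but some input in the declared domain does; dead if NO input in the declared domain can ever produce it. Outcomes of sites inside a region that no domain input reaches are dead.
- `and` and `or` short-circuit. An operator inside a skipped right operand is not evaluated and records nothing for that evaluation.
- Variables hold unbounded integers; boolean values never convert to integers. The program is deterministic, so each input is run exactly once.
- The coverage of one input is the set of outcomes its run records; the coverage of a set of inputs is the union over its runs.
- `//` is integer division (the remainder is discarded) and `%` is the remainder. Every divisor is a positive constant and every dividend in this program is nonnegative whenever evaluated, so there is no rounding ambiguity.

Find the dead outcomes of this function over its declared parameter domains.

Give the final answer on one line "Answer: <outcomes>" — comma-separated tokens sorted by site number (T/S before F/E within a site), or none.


running all 42 domain inputs and tallying outcomes:
  B1=T: no domain input ever produces it -> dead
  reachable outcomes have witnesses, e.g. B1=F (e.g. p=-4, u=1), B2=T (e.g. p=-4, u=1), B2=F (e.g. p=-3, u=1), B3=S (e.g. p=-4, u=1)
Answer: B1=T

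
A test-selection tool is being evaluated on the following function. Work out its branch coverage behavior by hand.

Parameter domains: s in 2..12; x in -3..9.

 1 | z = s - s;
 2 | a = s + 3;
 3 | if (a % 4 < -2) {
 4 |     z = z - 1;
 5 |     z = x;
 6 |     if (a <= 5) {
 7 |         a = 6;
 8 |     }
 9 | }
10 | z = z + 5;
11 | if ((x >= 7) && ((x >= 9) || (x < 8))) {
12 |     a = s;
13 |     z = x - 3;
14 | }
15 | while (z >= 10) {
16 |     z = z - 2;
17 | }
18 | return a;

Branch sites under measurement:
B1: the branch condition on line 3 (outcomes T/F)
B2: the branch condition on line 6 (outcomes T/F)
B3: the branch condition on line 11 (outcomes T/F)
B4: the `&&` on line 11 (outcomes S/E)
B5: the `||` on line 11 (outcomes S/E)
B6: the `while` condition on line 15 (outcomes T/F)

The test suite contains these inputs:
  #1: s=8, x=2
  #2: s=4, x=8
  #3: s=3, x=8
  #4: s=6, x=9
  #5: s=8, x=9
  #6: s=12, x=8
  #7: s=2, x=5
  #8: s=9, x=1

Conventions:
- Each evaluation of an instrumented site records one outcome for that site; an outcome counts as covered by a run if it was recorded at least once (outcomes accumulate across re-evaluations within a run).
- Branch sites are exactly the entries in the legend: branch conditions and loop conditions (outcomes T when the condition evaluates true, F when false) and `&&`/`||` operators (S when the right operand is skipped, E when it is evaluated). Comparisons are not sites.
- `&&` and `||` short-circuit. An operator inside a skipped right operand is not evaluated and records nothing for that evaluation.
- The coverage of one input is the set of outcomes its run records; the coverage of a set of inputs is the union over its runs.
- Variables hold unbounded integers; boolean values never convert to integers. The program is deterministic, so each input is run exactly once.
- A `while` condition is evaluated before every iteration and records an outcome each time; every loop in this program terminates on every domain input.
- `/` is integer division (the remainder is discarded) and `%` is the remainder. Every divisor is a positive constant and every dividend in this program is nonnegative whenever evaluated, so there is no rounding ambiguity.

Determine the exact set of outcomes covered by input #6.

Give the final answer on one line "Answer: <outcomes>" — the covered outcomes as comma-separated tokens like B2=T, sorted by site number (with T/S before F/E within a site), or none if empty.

Running input #6 (s=12, x=8), event by event:
  B1->F, B4->E, B5->E, B3->F, B6->F
deduplicating events, the covered set is: B1=F, B3=F, B4=E, B5=E, B6=F

Answer: B1=F, B3=F, B4=E, B5=E, B6=F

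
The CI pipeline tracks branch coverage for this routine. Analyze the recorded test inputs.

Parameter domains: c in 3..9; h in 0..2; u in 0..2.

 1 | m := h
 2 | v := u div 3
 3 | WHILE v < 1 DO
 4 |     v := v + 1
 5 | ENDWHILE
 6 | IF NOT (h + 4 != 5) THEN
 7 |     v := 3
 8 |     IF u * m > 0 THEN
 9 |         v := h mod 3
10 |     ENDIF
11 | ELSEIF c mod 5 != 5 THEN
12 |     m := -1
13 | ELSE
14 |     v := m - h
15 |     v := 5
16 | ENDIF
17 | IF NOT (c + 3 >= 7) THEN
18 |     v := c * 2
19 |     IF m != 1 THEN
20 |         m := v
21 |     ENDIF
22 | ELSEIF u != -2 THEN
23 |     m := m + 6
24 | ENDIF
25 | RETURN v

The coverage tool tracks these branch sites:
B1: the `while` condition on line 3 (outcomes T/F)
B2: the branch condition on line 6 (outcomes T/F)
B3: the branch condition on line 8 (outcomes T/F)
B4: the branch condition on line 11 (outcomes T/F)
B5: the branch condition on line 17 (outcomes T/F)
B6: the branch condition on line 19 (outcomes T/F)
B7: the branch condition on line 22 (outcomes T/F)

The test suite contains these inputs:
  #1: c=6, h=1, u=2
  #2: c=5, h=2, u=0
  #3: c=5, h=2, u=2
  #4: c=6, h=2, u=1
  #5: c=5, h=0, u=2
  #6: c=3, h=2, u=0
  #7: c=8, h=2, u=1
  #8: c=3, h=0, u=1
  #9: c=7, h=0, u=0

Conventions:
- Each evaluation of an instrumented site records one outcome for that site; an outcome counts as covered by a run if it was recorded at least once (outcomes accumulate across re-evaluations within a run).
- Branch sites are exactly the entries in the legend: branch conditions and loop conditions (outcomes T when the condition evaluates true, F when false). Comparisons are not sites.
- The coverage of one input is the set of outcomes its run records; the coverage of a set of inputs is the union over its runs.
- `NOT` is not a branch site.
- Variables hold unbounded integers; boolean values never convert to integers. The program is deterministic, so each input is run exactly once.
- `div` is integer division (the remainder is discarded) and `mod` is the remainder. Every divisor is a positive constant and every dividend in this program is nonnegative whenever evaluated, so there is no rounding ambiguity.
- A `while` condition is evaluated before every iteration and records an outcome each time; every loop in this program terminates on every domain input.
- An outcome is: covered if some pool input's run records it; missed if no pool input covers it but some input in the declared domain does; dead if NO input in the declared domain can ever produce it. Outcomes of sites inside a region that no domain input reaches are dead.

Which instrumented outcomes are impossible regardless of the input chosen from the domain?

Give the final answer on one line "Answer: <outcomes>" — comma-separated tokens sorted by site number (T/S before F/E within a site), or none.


checking every outcome against all 63 domain inputs:
  B4=F: unreachable across the whole domain -> dead
  B7=F: unreachable across the whole domain -> dead
  reachable outcomes have witnesses, e.g. B1=T (e.g. c=3, h=0, u=0), B1=F (e.g. c=3, h=0, u=0), B2=T (e.g. c=3, h=1, u=0), B2=F (e.g. c=3, h=0, u=0)
Answer: B4=F, B7=F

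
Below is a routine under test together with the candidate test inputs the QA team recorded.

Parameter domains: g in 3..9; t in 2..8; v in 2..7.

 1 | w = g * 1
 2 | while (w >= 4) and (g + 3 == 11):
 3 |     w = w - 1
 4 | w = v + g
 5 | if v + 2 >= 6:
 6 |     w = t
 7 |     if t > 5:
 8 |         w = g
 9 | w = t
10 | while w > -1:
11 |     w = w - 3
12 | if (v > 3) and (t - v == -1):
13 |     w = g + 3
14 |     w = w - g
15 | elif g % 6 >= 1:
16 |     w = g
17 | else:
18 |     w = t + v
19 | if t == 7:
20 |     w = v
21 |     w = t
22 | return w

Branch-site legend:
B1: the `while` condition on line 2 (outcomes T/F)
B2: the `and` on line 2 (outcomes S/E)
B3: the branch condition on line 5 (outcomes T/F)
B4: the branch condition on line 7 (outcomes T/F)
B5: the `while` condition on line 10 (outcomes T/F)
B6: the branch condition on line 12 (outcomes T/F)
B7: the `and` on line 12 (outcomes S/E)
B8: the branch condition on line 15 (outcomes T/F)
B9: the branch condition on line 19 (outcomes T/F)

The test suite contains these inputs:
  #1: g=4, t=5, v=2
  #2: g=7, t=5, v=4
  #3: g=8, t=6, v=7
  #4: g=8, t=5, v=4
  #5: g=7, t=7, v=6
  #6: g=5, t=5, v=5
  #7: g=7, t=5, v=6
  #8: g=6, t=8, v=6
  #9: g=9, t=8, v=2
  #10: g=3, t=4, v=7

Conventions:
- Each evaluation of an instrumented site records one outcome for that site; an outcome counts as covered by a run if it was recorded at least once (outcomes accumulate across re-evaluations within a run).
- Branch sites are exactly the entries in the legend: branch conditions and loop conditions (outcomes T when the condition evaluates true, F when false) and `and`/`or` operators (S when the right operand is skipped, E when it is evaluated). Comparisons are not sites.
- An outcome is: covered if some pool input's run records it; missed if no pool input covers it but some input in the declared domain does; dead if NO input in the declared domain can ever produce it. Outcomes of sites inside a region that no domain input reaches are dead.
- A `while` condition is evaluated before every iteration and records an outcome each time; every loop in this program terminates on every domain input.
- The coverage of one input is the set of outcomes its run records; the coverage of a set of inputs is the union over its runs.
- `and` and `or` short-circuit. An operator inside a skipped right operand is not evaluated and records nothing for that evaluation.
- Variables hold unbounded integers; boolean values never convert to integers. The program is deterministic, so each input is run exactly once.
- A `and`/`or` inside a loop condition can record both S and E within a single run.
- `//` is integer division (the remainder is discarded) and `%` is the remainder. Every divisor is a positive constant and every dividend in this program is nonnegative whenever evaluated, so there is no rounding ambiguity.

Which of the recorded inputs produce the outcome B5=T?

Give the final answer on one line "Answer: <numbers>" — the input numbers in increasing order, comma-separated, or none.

input #1 (g=4, t=5, v=2): records B5=T
input #2 (g=7, t=5, v=4): records B5=T
input #3 (g=8, t=6, v=7): records B5=T
input #4 (g=8, t=5, v=4): records B5=T
input #5 (g=7, t=7, v=6): records B5=T
input #6 (g=5, t=5, v=5): records B5=T
input #7 (g=7, t=5, v=6): records B5=T
input #8 (g=6, t=8, v=6): records B5=T
input #9 (g=9, t=8, v=2): records B5=T
input #10 (g=3, t=4, v=7): records B5=T

Answer: 1, 2, 3, 4, 5, 6, 7, 8, 9, 10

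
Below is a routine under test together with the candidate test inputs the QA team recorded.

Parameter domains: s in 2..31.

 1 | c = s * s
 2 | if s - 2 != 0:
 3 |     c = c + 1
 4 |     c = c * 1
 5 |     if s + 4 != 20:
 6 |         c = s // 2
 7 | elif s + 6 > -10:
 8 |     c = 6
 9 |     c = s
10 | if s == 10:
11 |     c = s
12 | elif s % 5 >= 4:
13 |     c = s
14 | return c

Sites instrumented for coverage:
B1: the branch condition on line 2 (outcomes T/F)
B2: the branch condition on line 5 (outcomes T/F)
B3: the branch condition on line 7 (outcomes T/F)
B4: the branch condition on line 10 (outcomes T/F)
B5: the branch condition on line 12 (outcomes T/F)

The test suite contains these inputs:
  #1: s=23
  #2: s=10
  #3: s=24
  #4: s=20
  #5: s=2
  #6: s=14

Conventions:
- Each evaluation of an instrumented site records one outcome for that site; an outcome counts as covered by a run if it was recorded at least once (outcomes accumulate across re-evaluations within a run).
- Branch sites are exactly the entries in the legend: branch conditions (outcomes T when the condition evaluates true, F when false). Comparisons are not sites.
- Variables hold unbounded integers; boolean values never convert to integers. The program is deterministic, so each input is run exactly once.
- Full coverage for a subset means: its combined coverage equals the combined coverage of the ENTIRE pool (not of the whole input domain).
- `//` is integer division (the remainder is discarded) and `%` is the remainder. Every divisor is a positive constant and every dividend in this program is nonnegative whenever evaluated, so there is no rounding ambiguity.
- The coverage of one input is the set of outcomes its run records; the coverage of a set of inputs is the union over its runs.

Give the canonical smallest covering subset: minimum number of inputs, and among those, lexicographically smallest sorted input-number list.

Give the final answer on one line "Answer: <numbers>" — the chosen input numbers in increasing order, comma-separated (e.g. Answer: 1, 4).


input #1, s=23: events B1->T, B2->T, B4->F, B5->F; outcomes B1=T, B2=T, B4=F, B5=F
input #2, s=10: events B1->T, B2->T, B4->T; outcomes B1=T, B2=T, B4=T
input #3, s=24: events B1->T, B2->T, B4->F, B5->T; outcomes B1=T, B2=T, B4=F, B5=T
input #4, s=20: events B1->T, B2->T, B4->F, B5->F; outcomes B1=T, B2=T, B4=F, B5=F
input #5, s=2: events B1->F, B3->T, B4->F, B5->F; outcomes B1=F, B3=T, B4=F, B5=F
input #6, s=14: events B1->T, B2->T, B4->F, B5->T; outcomes B1=T, B2=T, B4=F, B5=T
together the pool reaches 8 outcomes: B1=T, B1=F, B2=T, B3=T, B4=T, B4=F, B5=T, B5=F
size 1 is not enough: best union over all size-1 subsets is 4/8
size 2 is not enough: best union over all size-2 subsets is 7/8
at size 3, {2, 3, 5} reaches all 8 outcomes; every lexicographically earlier size-3 subset fails
Answer: 2, 3, 5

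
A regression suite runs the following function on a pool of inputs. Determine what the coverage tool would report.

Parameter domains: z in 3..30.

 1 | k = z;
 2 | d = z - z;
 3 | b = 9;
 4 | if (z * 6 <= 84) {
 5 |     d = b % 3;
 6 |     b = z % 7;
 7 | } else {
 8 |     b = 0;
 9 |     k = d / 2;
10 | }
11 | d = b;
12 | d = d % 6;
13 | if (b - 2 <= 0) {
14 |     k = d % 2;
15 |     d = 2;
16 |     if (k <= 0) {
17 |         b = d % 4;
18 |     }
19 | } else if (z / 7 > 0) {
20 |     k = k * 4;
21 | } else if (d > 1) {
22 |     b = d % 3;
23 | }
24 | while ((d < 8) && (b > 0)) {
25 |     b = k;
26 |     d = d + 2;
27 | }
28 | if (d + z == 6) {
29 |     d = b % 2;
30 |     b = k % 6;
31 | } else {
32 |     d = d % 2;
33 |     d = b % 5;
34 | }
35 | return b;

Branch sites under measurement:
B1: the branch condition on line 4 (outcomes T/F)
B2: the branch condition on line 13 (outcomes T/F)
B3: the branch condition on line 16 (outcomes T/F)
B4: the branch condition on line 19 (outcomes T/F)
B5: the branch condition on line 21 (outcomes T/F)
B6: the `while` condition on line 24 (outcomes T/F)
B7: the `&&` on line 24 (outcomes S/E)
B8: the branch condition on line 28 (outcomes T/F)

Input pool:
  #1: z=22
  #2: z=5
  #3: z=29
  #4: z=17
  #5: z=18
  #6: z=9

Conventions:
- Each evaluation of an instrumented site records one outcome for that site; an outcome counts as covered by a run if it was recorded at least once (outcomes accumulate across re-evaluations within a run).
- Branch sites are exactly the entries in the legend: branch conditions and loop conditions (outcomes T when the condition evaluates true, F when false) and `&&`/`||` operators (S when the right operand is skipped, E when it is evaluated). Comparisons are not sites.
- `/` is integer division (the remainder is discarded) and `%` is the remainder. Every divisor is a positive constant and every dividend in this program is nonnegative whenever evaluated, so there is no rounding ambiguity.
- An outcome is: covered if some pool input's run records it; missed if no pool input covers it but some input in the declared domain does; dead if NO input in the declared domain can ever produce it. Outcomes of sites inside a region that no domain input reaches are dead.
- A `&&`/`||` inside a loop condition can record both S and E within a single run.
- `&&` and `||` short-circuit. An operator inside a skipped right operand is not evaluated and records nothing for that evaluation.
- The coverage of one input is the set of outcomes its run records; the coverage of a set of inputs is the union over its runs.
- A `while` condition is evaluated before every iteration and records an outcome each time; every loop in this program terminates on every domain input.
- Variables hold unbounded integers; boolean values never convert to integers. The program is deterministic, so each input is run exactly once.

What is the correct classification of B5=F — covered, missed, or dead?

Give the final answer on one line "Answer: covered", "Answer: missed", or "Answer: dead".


no pool input records B5=F
but domain input (z=6) does record it -> reachable, so missed
Answer: missed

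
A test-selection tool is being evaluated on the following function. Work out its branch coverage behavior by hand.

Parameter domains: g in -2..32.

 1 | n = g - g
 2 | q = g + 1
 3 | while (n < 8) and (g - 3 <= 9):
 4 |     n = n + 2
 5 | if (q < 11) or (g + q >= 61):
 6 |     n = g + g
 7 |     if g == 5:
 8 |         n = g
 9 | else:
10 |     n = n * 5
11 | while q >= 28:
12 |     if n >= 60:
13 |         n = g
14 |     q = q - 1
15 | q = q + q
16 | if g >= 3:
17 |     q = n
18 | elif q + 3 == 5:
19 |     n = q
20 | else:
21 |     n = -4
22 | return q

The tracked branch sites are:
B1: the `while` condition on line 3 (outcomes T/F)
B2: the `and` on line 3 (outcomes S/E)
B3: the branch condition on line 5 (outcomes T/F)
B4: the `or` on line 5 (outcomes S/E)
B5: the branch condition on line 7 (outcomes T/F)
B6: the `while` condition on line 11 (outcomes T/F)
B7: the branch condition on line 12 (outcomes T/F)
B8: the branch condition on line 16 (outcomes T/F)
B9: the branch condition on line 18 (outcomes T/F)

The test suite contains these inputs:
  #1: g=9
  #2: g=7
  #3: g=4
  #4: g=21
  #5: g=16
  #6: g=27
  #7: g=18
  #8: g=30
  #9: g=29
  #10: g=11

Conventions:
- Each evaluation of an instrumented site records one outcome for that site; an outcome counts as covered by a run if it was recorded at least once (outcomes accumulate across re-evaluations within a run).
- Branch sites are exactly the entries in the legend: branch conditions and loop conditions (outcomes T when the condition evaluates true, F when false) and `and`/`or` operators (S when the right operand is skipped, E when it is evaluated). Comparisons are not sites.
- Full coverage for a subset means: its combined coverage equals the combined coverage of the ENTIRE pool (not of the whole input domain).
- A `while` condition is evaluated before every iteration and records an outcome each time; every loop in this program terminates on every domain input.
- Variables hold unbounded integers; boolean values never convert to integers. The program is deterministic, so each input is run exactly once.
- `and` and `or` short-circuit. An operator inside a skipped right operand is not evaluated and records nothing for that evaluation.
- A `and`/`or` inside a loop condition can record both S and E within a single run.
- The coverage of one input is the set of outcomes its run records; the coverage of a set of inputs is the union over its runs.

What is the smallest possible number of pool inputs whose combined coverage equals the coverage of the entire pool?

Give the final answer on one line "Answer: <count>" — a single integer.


test 1 (g=9) fires B2->E, B1->T, B2->E, B1->T, B2->E, B1->T, B2->E, B1->T, B2->S, B1->F, B4->S, B3->T, B5->F, B6->F, ...; hits B1=T, B1=F, B2=S, B2=E, B3=T, B4=S, B5=F, B6=F, B8=T
test 2 (g=7) fires B2->E, B1->T, B2->E, B1->T, B2->E, B1->T, B2->E, B1->T, B2->S, B1->F, B4->S, B3->T, B5->F, B6->F, ...; hits B1=T, B1=F, B2=S, B2=E, B3=T, B4=S, B5=F, B6=F, B8=T
test 3 (g=4) fires B2->E, B1->T, B2->E, B1->T, B2->E, B1->T, B2->E, B1->T, B2->S, B1->F, B4->S, B3->T, B5->F, B6->F, ...; hits B1=T, B1=F, B2=S, B2=E, B3=T, B4=S, B5=F, B6=F, B8=T
test 4 (g=21) fires B2->E, B1->F, B4->E, B3->F, B6->F, B8->T; hits B1=F, B2=E, B3=F, B4=E, B6=F, B8=T
test 5 (g=16) fires B2->E, B1->F, B4->E, B3->F, B6->F, B8->T; hits B1=F, B2=E, B3=F, B4=E, B6=F, B8=T
test 6 (g=27) fires B2->E, B1->F, B4->E, B3->F, B6->T, B7->F, B6->F, B8->T; hits B1=F, B2=E, B3=F, B4=E, B6=T, B6=F, B7=F, B8=T
test 7 (g=18) fires B2->E, B1->F, B4->E, B3->F, B6->F, B8->T; hits B1=F, B2=E, B3=F, B4=E, B6=F, B8=T
test 8 (g=30) fires B2->E, B1->F, B4->E, B3->T, B5->F, B6->T, B7->T, B6->T, B7->F, B6->T, B7->F, B6->T, B7->F, B6->F, ...; hits B1=F, B2=E, B3=T, B4=E, B5=F, B6=T, B6=F, B7=T, B7=F, B8=T
test 9 (g=29) fires B2->E, B1->F, B4->E, B3->F, B6->T, B7->F, B6->T, B7->F, B6->T, B7->F, B6->F, B8->T; hits B1=F, B2=E, B3=F, B4=E, B6=T, B6=F, B7=F, B8=T
test 10 (g=11) fires B2->E, B1->T, B2->E, B1->T, B2->E, B1->T, B2->E, B1->T, B2->S, B1->F, B4->E, B3->F, B6->F, B8->T; hits B1=T, B1=F, B2=S, B2=E, B3=F, B4=E, B6=F, B8=T
union over all inputs: B1=T, B1=F, B2=S, B2=E, B3=T, B3=F, B4=S, B4=E, B5=F, B6=T, B6=F, B7=T, B7=F, B8=T (14 outcomes)
checked all size-1 subsets: none covers 14 outcomes (max 10/14)
checked all size-2 subsets: none covers 14 outcomes (max 13/14)
at size 3, {1, 4, 8} reaches all 14 outcomes; every lexicographically earlier size-3 subset fails
Answer: 3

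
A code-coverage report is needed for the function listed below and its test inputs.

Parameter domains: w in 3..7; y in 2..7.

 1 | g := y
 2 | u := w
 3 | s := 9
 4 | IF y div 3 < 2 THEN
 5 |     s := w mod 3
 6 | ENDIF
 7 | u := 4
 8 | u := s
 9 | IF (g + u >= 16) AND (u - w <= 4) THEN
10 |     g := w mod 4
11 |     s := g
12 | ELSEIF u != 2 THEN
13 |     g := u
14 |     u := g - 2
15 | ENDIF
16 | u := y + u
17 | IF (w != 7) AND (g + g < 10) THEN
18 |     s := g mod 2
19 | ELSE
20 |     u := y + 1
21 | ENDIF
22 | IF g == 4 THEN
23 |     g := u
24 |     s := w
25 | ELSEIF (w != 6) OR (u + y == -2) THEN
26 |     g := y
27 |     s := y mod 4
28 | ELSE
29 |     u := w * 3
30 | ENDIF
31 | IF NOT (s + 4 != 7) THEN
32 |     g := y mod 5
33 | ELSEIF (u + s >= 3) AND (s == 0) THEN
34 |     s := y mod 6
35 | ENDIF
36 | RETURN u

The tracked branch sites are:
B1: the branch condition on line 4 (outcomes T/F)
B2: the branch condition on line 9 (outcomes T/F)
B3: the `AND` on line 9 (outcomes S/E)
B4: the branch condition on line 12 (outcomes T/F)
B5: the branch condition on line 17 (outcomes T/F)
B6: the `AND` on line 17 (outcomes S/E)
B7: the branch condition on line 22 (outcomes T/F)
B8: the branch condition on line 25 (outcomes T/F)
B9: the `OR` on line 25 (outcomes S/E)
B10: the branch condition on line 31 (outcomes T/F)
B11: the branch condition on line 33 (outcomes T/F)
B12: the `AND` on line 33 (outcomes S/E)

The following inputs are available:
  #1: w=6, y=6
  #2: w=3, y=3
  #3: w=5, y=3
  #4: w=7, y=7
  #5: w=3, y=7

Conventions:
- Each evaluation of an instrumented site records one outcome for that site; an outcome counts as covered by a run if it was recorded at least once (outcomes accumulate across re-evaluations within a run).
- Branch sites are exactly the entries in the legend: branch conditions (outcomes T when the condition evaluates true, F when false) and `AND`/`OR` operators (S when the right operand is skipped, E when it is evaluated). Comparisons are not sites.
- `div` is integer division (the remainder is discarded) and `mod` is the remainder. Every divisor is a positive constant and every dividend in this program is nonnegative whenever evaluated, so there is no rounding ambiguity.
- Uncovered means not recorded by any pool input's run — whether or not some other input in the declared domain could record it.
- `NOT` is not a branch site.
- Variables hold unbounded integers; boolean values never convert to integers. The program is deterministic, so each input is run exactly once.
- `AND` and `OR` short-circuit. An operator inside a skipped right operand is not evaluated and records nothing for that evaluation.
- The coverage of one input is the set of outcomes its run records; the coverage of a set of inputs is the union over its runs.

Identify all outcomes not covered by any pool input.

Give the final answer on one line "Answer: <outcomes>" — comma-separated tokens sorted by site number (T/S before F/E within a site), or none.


input #1 (w=6, y=6): covers B1=F, B2=F, B3=S, B4=T, B5=F, B6=E, B7=F, B8=F, B9=E, B10=F, B11=F, B12=E
input #2 (w=3, y=3): covers B1=T, B2=F, B3=S, B4=T, B5=T, B6=E, B7=F, B8=T, B9=S, B10=T
input #3 (w=5, y=3): covers B1=T, B2=F, B3=S, B4=F, B5=T, B6=E, B7=F, B8=T, B9=S, B10=T
input #4 (w=7, y=7): covers B1=F, B2=T, B3=E, B5=F, B6=S, B7=F, B8=T, B9=S, B10=T
input #5 (w=3, y=7): covers B1=F, B2=F, B3=E, B4=T, B5=F, B6=E, B7=F, B8=T, B9=S, B10=T
union over the pool: B1=T, B1=F, B2=T, B2=F, B3=S, B3=E, B4=T, B4=F, B5=T, B5=F, B6=S, B6=E, B7=F, B8=T, B8=F, B9=S, B9=E, B10=T, B10=F, B11=F, B12=E
uncovered (3 of 24): B7=T, B11=T, B12=S
Answer: B7=T, B11=T, B12=S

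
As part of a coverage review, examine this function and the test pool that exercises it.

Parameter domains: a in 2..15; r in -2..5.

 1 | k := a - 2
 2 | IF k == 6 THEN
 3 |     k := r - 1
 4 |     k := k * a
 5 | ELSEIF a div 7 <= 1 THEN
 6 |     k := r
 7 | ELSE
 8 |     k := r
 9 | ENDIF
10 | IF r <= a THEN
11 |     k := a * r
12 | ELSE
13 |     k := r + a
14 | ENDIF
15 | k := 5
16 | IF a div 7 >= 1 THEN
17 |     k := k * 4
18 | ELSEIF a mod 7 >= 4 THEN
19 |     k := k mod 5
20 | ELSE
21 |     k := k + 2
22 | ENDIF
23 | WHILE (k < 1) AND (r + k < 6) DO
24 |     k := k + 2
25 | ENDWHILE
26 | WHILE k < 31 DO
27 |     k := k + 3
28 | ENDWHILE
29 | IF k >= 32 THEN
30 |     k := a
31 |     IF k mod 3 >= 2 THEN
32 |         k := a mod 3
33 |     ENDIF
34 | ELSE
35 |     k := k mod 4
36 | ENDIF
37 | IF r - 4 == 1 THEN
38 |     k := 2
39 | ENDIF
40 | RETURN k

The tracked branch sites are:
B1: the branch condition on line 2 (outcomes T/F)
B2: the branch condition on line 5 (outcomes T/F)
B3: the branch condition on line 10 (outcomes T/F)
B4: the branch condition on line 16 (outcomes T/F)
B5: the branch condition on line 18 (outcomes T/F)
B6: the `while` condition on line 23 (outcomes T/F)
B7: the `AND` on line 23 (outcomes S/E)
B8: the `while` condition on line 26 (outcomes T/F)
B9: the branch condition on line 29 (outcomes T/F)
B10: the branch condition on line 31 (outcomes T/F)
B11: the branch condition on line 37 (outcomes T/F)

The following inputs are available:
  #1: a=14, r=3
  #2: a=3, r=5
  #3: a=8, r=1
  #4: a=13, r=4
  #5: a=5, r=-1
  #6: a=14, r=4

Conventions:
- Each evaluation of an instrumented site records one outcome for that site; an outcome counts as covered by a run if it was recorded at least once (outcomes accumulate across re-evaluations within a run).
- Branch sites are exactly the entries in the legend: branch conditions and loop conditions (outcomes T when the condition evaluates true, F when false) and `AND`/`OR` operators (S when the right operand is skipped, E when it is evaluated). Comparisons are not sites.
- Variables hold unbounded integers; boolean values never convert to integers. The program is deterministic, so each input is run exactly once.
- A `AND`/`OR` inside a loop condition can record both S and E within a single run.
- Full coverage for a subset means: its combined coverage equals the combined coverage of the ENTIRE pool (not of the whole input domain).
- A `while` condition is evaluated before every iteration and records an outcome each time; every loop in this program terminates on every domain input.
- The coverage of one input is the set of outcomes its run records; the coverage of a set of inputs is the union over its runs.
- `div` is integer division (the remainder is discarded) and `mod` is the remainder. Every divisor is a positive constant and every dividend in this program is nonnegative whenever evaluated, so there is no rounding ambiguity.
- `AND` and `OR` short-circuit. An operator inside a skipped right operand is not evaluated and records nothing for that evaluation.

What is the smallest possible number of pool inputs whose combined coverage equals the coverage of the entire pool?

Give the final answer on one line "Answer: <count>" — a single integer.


input #1, a=14, r=3: outcomes B1=F, B2=F, B3=T, B4=T, B6=F, B7=S, B8=T, B8=F, B9=T, B10=T, B11=F
input #2, a=3, r=5: outcomes B1=F, B2=T, B3=F, B4=F, B5=F, B6=F, B7=S, B8=T, B8=F, B9=F, B11=T
input #3, a=8, r=1: outcomes B1=T, B3=T, B4=T, B6=F, B7=S, B8=T, B8=F, B9=T, B10=T, B11=F
input #4, a=13, r=4: outcomes B1=F, B2=T, B3=T, B4=T, B6=F, B7=S, B8=T, B8=F, B9=T, B10=F, B11=F
input #5, a=5, r=-1: outcomes B1=F, B2=T, B3=T, B4=F, B5=T, B6=T, B6=F, B7=S, B7=E, B8=T, B8=F, B9=T, B10=T, B11=F
input #6, a=14, r=4: outcomes B1=F, B2=F, B3=T, B4=T, B6=F, B7=S, B8=T, B8=F, B9=T, B10=T, B11=F
together the pool reaches 22 outcomes: B1=T, B1=F, B2=T, B2=F, B3=T, B3=F, B4=T, B4=F, B5=T, B5=F, B6=T, B6=F, B7=S, B7=E, B8=T, B8=F, B9=T, B9=F, B10=T, B10=F, B11=T, B11=F
no size-1 subset reaches all 22 outcomes (best union: 14/22)
no size-2 subset reaches all 22 outcomes (best union: 18/22)
no size-3 subset reaches all 22 outcomes (best union: 20/22)
no size-4 subset reaches all 22 outcomes (best union: 21/22)
at size 5, {1, 2, 3, 4, 5} reaches all 22 outcomes; every lexicographically earlier size-5 subset fails
Answer: 5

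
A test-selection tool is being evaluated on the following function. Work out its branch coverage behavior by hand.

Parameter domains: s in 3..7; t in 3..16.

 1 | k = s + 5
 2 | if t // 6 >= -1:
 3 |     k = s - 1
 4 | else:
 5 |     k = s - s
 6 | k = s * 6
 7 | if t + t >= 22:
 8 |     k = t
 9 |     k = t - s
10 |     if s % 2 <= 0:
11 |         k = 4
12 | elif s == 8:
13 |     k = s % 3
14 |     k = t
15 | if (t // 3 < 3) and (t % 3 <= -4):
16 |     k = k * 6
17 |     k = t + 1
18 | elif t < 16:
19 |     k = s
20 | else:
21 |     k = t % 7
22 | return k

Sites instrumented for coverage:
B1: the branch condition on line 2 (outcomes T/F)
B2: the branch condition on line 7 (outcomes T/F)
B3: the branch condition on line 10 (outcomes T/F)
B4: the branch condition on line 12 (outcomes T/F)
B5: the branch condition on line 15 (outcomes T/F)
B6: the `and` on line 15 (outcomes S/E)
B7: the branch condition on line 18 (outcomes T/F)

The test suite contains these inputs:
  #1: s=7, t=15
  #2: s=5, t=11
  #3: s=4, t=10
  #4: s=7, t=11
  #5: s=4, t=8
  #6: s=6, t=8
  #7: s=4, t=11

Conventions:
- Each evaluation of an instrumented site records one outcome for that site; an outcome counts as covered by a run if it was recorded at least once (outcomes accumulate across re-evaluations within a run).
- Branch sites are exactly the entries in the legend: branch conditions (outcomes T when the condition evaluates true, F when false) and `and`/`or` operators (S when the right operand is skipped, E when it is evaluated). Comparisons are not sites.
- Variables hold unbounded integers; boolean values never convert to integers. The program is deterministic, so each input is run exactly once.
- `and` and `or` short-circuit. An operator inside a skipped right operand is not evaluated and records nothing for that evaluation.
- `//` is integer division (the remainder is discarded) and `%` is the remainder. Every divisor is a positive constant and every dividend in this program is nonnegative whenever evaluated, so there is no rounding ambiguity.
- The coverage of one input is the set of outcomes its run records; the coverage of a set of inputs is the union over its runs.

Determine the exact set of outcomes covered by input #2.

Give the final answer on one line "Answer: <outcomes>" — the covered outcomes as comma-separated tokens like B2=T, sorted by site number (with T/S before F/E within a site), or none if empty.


Running input #2 (s=5, t=11), event by event:
  B1->T, B2->T, B3->F, B6->S, B5->F, B7->T
distinct outcomes covered: B1=T, B2=T, B3=F, B5=F, B6=S, B7=T
Answer: B1=T, B2=T, B3=F, B5=F, B6=S, B7=T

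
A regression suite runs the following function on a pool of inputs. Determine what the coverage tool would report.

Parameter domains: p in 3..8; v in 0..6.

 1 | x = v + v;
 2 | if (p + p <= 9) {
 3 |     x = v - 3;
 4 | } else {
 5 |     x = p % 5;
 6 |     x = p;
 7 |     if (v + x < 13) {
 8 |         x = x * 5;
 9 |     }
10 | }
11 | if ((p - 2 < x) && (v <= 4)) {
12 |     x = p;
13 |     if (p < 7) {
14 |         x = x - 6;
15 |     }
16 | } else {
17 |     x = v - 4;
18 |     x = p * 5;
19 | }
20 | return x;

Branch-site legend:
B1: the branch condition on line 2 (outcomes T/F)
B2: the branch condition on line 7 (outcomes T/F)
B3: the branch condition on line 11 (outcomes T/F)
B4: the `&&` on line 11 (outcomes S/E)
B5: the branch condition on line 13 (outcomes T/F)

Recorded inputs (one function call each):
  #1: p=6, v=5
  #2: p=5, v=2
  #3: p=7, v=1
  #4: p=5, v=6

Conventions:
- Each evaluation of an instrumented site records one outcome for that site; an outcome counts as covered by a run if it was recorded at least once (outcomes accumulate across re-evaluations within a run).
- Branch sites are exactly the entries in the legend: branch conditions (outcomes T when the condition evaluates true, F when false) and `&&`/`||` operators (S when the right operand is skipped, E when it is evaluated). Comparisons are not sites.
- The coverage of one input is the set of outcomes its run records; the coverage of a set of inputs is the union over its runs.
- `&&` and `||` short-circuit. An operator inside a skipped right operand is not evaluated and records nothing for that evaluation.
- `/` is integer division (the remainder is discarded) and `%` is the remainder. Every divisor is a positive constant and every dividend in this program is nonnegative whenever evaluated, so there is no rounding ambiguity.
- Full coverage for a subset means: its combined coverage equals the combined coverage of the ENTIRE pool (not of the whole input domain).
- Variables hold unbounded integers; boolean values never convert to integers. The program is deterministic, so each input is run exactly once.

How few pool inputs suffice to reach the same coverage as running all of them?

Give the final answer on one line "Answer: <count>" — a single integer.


run #1 (p=6, v=5) records B1=F, B2=T, B3=F, B4=E
run #2 (p=5, v=2) records B1=F, B2=T, B3=T, B4=E, B5=T
run #3 (p=7, v=1) records B1=F, B2=T, B3=T, B4=E, B5=F
run #4 (p=5, v=6) records B1=F, B2=T, B3=F, B4=E
together the pool reaches 7 outcomes: B1=F, B2=T, B3=T, B3=F, B4=E, B5=T, B5=F
checked all size-1 subsets: none covers 7 outcomes (max 5/7)
checked all size-2 subsets: none covers 7 outcomes (max 6/7)
inputs {1, 2, 3} (size 3) cover everything; no size-3 subset with a lexicographically smaller index list covers all 7
Answer: 3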